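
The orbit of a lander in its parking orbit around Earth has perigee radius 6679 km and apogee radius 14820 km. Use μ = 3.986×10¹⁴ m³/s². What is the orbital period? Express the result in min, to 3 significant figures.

T ≈ 185 min

Semi-major axis a = (r_p + r_a)/2 = (6679.0 + 14820)/2 = 10750 km = 1.075×10⁷ m.
By Kepler's third law T = 2π√(a³/μ) = 2π × 1.765×10³ = 1.109×10⁴ s.
= 184.9 min.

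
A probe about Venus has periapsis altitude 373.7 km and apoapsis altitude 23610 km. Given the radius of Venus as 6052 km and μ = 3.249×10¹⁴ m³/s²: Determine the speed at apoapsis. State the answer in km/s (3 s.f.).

r_p = 6052 + 373.7 = 6425.7 km = 6.4257×10⁶ m.
r_a = 6052 + 23610 = 29662 km = 2.9662×10⁷ m.
Semi-major axis a = (r_p + r_a)/2 = 18044 km = 1.804×10⁷ m.
Vis-viva: v² = μ(2/r − 1/a) = 3.249×10¹⁴ × (6.743×10⁻⁸ − 5.542×10⁻⁸) = 3.901×10⁶ m²/s².
v = 1975 m/s = 1.975 km/s.

v ≈ 1.98 km/s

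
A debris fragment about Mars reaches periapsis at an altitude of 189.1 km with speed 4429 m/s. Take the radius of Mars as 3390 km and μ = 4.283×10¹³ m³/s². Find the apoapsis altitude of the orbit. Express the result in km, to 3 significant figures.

apoapsis altitude ≈ 12900 km

r_p = 3390 + 189.1 = 3579.1 km = 3.579×10⁶ m.
Specific energy ε = v²/2 − μ/r = -2.159×10⁶ J/kg, so a = −μ/(2ε) = 9.920×10⁶ m.
The apsides satisfy r_p + r_a = 2a, so the apoapsis radius is 2a − r_p = 1.626×10⁷ m = 16262 km.
Apoapsis altitude = 16262 − 3390 = 12872 km.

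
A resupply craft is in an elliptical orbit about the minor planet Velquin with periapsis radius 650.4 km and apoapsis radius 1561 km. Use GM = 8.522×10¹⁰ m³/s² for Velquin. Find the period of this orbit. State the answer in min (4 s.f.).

T ≈ 417.1 min

Semi-major axis a = (r_p + r_a)/2 = (650.40 + 1561.0)/2 = 1105.7 km = 1.106×10⁶ m.
By Kepler's third law T = 2π√(a³/μ) = 2π × 3.983×10³ = 2.502×10⁴ s.
= 417.1 min.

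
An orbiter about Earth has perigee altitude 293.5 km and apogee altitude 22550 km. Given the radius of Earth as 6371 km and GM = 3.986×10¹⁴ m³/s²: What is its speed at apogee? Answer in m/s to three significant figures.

v ≈ 2270 m/s

r_p = 6371 + 293.5 = 6664.5 km = 6.6645×10⁶ m.
r_a = 6371 + 22550 = 28921 km = 2.8921×10⁷ m.
Semi-major axis a = (r_p + r_a)/2 = 17793 km = 1.779×10⁷ m.
Vis-viva: v² = μ(2/r − 1/a) = 3.986×10¹⁴ × (6.915×10⁻⁸ − 5.620×10⁻⁸) = 5.162×10⁶ m²/s².
v = 2272 m/s.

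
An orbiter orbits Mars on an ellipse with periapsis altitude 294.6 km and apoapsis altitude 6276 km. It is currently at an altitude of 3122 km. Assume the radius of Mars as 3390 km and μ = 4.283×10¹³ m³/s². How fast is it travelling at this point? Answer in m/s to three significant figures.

v ≈ 2600 m/s

r_p = 3390 + 294.6 = 3684.6 km = 3.6846×10⁶ m.
r_a = 3390 + 6276 = 9666.0 km = 9.6660×10⁶ m.
r = 3390 + 3122 = 6512.0 km = 6.512×10⁶ m.
Semi-major axis a = (r_p + r_a)/2 = 6675.3 km = 6.675×10⁶ m.
Vis-viva: v² = μ(2/r − 1/a) = 4.283×10¹³ × (3.071×10⁻⁷ − 1.498×10⁻⁷) = 6.738×10⁶ m²/s².
v = 2596 m/s.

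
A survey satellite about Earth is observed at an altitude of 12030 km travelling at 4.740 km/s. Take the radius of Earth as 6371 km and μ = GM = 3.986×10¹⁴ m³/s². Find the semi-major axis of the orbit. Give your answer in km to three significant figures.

a ≈ 19100 km

r = 6371 + 12030 = 18401 km = 1.840×10⁷ m.
Vis-viva rearranged: 1/a = 2/r − v²/μ = 1.087×10⁻⁷ − 5.637×10⁻⁸ = 5.232×10⁻⁸ m⁻¹.
a = 1.911×10⁷ m = 19112 km.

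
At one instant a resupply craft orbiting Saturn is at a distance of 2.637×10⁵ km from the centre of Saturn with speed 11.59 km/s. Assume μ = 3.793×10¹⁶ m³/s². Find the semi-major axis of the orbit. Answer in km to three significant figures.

a ≈ 2.47×10⁵ km

r = 2.637×10⁸ m.
Vis-viva rearranged: 1/a = 2/r − v²/μ = 7.584×10⁻⁹ − 3.541×10⁻⁹ = 4.043×10⁻⁹ m⁻¹.
a = 2.473×10⁸ m = 2.4735×10⁵ km.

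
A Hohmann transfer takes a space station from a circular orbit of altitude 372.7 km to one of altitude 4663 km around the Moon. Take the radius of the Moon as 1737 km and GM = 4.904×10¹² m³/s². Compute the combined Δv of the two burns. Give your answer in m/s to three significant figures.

r₁ = 1737 + 372.7 = 2109.7 km = 2.1097×10⁶ m.
r₂ = 1737 + 4663 = 6400.0 km = 6.4000×10⁶ m.
Transfer ellipse a_t = (r₁ + r₂)/2 = 4.255×10⁶ m.
At r₁: circular v_c1 = √(μ/r₁) = 1525 m/s; transfer-perilune v_p = √[μ(2/r₁ − 1/a_t)] = 1870 m/s.
Δv₁ = v_p − v_c1 = 345.2 m/s.
At r₂: circular v_c2 = √(μ/r₂) = 875.4 m/s; transfer-apolune v_a = √[μ(2/r₂ − 1/a_t)] = 616.4 m/s.
Δv₂ = v_c2 − v_a = 259.0 m/s.
Total Δv = Δv₁ + Δv₂ = 604.2 m/s.

Δv_total ≈ 604 m/s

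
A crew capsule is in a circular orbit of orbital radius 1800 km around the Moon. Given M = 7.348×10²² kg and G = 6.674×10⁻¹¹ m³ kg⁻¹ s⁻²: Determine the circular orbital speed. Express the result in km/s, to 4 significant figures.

μ = GM = 6.674×10⁻¹¹ × 7.348×10²² = 4.904×10¹² m³/s².
r = 1800 km = 1.800×10⁶ m.
For a circular orbit v = √(μ/r) = √(4.904×10¹² / 1.800×10⁶) = √(2.724×10⁶) = 1651 m/s.
That is 1.651 km/s.

v ≈ 1.651 km/s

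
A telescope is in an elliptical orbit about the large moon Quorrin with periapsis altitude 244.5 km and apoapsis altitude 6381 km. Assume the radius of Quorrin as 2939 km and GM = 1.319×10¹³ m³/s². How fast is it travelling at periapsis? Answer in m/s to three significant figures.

r_p = 2939 + 244.5 = 3183.5 km = 3.1835×10⁶ m.
r_a = 2939 + 6381 = 9320.0 km = 9.3200×10⁶ m.
Semi-major axis a = (r_p + r_a)/2 = 6251.8 km = 6.252×10⁶ m.
Vis-viva: v² = μ(2/r − 1/a) = 1.319×10¹³ × (6.282×10⁻⁷ − 1.600×10⁻⁷) = 6.177×10⁶ m²/s².
v = 2485 m/s.

v ≈ 2490 m/s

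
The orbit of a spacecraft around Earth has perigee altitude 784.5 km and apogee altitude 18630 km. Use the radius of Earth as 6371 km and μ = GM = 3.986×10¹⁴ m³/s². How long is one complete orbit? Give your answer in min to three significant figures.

T ≈ 338 min

r_p = 6371 + 784.5 = 7155.5 km = 7.1555×10⁶ m.
r_a = 6371 + 18630 = 25001 km = 2.5001×10⁷ m.
Semi-major axis a = (r_p + r_a)/2 = (7155.5 + 25001)/2 = 16078 km = 1.608×10⁷ m.
By Kepler's third law T = 2π√(a³/μ) = 2π × 3.229×10³ = 2.029×10⁴ s.
= 338.2 min.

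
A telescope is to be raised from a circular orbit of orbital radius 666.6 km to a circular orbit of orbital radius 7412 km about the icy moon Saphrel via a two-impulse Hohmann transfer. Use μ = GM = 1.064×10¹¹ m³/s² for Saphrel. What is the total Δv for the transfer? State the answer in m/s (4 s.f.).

r₁ = 666.6 km = 6.666×10⁵ m.
r₂ = 7412 km = 7.412×10⁶ m.
Transfer ellipse a_t = (r₁ + r₂)/2 = 4.039×10⁶ m.
At r₁: circular v_c1 = √(μ/r₁) = 399.5 m/s; transfer-periapsis v_p = √[μ(2/r₁ − 1/a_t)] = 541.2 m/s.
Δv₁ = v_p − v_c1 = 141.7 m/s.
At r₂: circular v_c2 = √(μ/r₂) = 119.8 m/s; transfer-apoapsis v_a = √[μ(2/r₂ − 1/a_t)] = 48.67 m/s.
Δv₂ = v_c2 − v_a = 71.14 m/s.
Total Δv = Δv₁ + Δv₂ = 212.8 m/s.

Δv_total ≈ 212.8 m/s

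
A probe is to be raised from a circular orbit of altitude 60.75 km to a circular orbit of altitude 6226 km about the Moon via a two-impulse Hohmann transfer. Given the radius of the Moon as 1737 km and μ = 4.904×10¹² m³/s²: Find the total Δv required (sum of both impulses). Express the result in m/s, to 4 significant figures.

r₁ = 1737 + 60.75 = 1797.8 km = 1.7978×10⁶ m.
r₂ = 1737 + 6226 = 7963.0 km = 7.9630×10⁶ m.
Transfer ellipse a_t = (r₁ + r₂)/2 = 4.880×10⁶ m.
At r₁: circular v_c1 = √(μ/r₁) = 1652 m/s; transfer-perilune v_p = √[μ(2/r₁ − 1/a_t)] = 2110 m/s.
Δv₁ = v_p − v_c1 = 458.1 m/s.
At r₂: circular v_c2 = √(μ/r₂) = 784.8 m/s; transfer-apolune v_a = √[μ(2/r₂ − 1/a_t)] = 476.3 m/s.
Δv₂ = v_c2 − v_a = 308.5 m/s.
Total Δv = Δv₁ + Δv₂ = 766.6 m/s.

Δv_total ≈ 766.6 m/s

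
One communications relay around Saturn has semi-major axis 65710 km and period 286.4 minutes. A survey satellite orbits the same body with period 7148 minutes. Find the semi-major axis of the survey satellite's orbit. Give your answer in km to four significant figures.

Kepler's third law: a³ ∝ T², so a₂ = a₁ (T₂/T₁)^(2/3).
T₂/T₁ = 24.96, (T₂/T₁)^(2/3) = 8.540.
a₂ = 65710 × 8.540 = 5.612×10⁵ km.

a₂ ≈ 5.612×10⁵ km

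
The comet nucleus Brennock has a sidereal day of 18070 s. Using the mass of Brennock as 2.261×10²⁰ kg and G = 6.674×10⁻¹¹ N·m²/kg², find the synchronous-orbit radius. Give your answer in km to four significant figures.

μ = GM = 6.674×10⁻¹¹ × 2.261×10²⁰ = 1.509×10¹⁰ m³/s².
A synchronous orbit has period T, so by Kepler's third law a = (μT²/4π²)^(1/3).
μT²/4π² = 1.509×10¹⁰ × (1.807×10⁴)² / 39.48 = 1.248×10¹⁷ m³.
a = 4.997×10⁵ m = 499.74 km.

r_sync ≈ 499.7 km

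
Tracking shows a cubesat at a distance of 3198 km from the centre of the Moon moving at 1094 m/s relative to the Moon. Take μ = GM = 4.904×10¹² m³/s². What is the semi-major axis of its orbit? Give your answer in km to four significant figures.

a ≈ 2622 km

r = 3.198×10⁶ m.
Vis-viva rearranged: 1/a = 2/r − v²/μ = 6.254×10⁻⁷ − 2.441×10⁻⁷ = 3.813×10⁻⁷ m⁻¹.
a = 2.622×10⁶ m = 2622.3 km.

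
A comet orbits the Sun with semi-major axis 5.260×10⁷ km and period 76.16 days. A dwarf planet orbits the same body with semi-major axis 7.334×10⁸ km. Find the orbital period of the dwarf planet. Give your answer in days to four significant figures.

T₂ ≈ 3965 days

Kepler's third law: T² ∝ a³, so T₂ = T₁ (a₂/a₁)^(3/2).
a₂/a₁ = 13.94, (a₂/a₁)^(3/2) = 52.06.
T₂ = 76.16 × 52.06 = 3965 days.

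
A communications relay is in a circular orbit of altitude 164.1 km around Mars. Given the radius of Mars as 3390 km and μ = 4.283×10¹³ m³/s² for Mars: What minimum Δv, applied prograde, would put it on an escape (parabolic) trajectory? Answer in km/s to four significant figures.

Δv ≈ 1.438 km/s

r = 3390 + 164.1 = 3554.1 km = 3.5541×10⁶ m.
Circular speed v_c = √(μ/r) = 3471 m/s.
Escape speed v_esc = √(2μ/r) = √2 × v_c = 4909 m/s.
Δv = v_esc − v_c = 1438 m/s = 1.438 km/s.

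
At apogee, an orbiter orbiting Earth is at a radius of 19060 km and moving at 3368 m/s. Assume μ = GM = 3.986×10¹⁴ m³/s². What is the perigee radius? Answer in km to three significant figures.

perigee radius ≈ 7090 km

r_a = 1.906×10⁷ m.
Specific energy ε = v²/2 − μ/r = -1.524×10⁷ J/kg, so a = −μ/(2ε) = 1.308×10⁷ m.
The apsides satisfy r_p + r_a = 2a, so the perigee radius is 2a − r_a = 7.093×10⁶ m = 7092.8 km.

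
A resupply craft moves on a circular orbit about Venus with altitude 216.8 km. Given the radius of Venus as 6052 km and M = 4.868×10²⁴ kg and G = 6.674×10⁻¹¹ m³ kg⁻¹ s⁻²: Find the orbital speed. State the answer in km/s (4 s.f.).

μ = GM = 6.674×10⁻¹¹ × 4.868×10²⁴ = 3.249×10¹⁴ m³/s².
r = 6052 + 216.8 = 6268.8 km = 6.2688×10⁶ m.
For a circular orbit v = √(μ/r) = √(3.249×10¹⁴ / 6.269×10⁶) = √(5.183×10⁷) = 7199 m/s.
That is 7.199 km/s.

v ≈ 7.199 km/s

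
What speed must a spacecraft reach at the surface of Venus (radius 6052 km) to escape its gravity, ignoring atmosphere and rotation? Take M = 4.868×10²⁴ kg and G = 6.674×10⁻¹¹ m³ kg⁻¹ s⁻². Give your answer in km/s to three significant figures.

μ = GM = 6.674×10⁻¹¹ × 4.868×10²⁴ = 3.249×10¹⁴ m³/s².
r = R = 6.052×10⁶ m.
Escape speed v_esc = √(2μ/r) = √(2 × 3.249×10¹⁴ / 6.052×10⁶) = √(1.074×10⁸) = 10360 m/s.
= 10.36 km/s.

v_esc ≈ 10.4 km/s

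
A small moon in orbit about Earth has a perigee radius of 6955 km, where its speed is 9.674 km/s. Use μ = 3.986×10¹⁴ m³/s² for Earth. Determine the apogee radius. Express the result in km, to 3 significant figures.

r_p = 6.955×10⁶ m.
Specific energy ε = v²/2 − μ/r = -1.052×10⁷ J/kg, so a = −μ/(2ε) = 1.895×10⁷ m.
The apsides satisfy r_p + r_a = 2a, so the apogee radius is 2a − r_p = 3.094×10⁷ m = 30941 km.

apogee radius ≈ 30900 km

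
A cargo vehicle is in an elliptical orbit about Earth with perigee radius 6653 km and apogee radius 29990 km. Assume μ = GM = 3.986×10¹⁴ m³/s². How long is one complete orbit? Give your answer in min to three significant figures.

T ≈ 411 min

Semi-major axis a = (r_p + r_a)/2 = (6653.0 + 29990)/2 = 18322 km = 1.832×10⁷ m.
By Kepler's third law T = 2π√(a³/μ) = 2π × 3.928×10³ = 2.468×10⁴ s.
= 411.3 min.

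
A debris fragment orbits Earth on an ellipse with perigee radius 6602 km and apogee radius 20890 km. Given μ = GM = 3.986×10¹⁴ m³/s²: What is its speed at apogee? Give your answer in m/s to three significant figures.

Semi-major axis a = (r_p + r_a)/2 = 13746 km = 1.375×10⁷ m.
Vis-viva: v² = μ(2/r − 1/a) = 3.986×10¹⁴ × (9.574×10⁻⁸ − 7.275×10⁻⁸) = 9.164×10⁶ m²/s².
v = 3027 m/s.

v ≈ 3030 m/s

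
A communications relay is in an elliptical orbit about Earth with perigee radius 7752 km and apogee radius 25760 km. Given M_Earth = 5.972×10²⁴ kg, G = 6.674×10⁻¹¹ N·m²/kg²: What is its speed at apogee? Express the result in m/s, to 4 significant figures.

v ≈ 2675 m/s

μ = GM = 6.674×10⁻¹¹ × 5.972×10²⁴ = 3.986×10¹⁴ m³/s².
Semi-major axis a = (r_p + r_a)/2 = 16756 km = 1.676×10⁷ m.
Vis-viva: v² = μ(2/r − 1/a) = 3.986×10¹⁴ × (7.764×10⁻⁸ − 5.968×10⁻⁸) = 7.158×10⁶ m²/s².
v = 2675 m/s.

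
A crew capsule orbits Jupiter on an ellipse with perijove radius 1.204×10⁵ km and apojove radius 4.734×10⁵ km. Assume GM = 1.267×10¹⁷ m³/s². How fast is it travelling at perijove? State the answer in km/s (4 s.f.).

v ≈ 40.96 km/s

Semi-major axis a = (r_p + r_a)/2 = 2.9690×10⁵ km = 2.969×10⁸ m.
Vis-viva: v² = μ(2/r − 1/a) = 1.267×10¹⁷ × (1.661×10⁻⁸ − 3.368×10⁻⁹) = 1.678×10⁹ m²/s².
v = 40960 m/s = 40.96 km/s.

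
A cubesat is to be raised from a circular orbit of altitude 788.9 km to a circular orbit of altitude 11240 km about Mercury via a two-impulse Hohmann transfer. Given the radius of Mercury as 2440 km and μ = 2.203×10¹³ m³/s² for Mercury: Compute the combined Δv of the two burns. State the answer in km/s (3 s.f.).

Δv_total ≈ 1.20 km/s

r₁ = 2440 + 788.9 = 3228.9 km = 3.2289×10⁶ m.
r₂ = 2440 + 11240 = 13680 km = 1.3680×10⁷ m.
Transfer ellipse a_t = (r₁ + r₂)/2 = 8.454×10⁶ m.
At r₁: circular v_c1 = √(μ/r₁) = 2612 m/s; transfer-periherm v_p = √[μ(2/r₁ − 1/a_t)] = 3323 m/s.
Δv₁ = v_p − v_c1 = 710.6 m/s.
At r₂: circular v_c2 = √(μ/r₂) = 1269 m/s; transfer-apoherm v_a = √[μ(2/r₂ − 1/a_t)] = 784.2 m/s.
Δv₂ = v_c2 − v_a = 484.8 m/s.
Total Δv = Δv₁ + Δv₂ = 1195 m/s = 1.195 km/s.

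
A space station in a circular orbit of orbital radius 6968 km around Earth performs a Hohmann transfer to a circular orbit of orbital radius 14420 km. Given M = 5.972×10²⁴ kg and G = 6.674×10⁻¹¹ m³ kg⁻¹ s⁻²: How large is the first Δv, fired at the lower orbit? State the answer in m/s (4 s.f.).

Δv ≈ 1219 m/s

μ = GM = 6.674×10⁻¹¹ × 5.972×10²⁴ = 3.986×10¹⁴ m³/s².
r₁ = 6968 km = 6.968×10⁶ m.
r₂ = 14420 km = 1.442×10⁷ m.
Transfer ellipse a_t = (r₁ + r₂)/2 = 1.069×10⁷ m.
At r₁: circular v_c1 = √(μ/r₁) = 7563 m/s; transfer-perigee v_p = √[μ(2/r₁ − 1/a_t)] = 8782 m/s.
Δv₁ = v_p − v_c1 = 1219 m/s.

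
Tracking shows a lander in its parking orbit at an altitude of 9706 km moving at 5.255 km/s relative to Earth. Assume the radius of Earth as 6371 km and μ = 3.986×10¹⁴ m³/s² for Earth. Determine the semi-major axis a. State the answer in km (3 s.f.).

r = 6371 + 9706 = 16077 km = 1.608×10⁷ m.
Specific orbital energy ε = v²/2 − μ/r = (5255)²/2 − 3.986×10¹⁴/1.608×10⁷ = -1.099×10⁷ J/kg.
Since ε = −μ/(2a), a = −μ/(2ε) = 1.814×10⁷ m = 18142 km.

a ≈ 18100 km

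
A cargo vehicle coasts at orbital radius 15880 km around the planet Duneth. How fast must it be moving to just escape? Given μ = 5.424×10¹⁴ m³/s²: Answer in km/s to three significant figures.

r = 15880 km = 1.588×10⁷ m.
Escape speed v_esc = √(2μ/r) = √(2 × 5.424×10¹⁴ / 1.588×10⁷) = √(6.831×10⁷) = 8265 m/s.
= 8.265 km/s.

v_esc ≈ 8.27 km/s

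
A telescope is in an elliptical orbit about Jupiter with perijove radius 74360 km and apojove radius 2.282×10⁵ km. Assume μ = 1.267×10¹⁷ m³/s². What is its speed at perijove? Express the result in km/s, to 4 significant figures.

v ≈ 50.70 km/s

Semi-major axis a = (r_p + r_a)/2 = 1.5128×10⁵ km = 1.513×10⁸ m.
Vis-viva: v² = μ(2/r − 1/a) = 1.267×10¹⁷ × (2.690×10⁻⁸ − 6.610×10⁻⁹) = 2.570×10⁹ m²/s².
v = 50700 m/s = 50.70 km/s.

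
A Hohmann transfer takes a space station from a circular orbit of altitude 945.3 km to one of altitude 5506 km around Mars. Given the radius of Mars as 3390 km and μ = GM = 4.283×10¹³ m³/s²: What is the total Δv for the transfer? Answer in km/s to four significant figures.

r₁ = 3390 + 945.3 = 4335.3 km = 4.3353×10⁶ m.
r₂ = 3390 + 5506 = 8896.0 km = 8.8960×10⁶ m.
Transfer ellipse a_t = (r₁ + r₂)/2 = 6.616×10⁶ m.
At r₁: circular v_c1 = √(μ/r₁) = 3143 m/s; transfer-periapsis v_p = √[μ(2/r₁ − 1/a_t)] = 3645 m/s.
Δv₁ = v_p − v_c1 = 501.7 m/s.
At r₂: circular v_c2 = √(μ/r₂) = 2194 m/s; transfer-apoapsis v_a = √[μ(2/r₂ − 1/a_t)] = 1776 m/s.
Δv₂ = v_c2 − v_a = 418.0 m/s.
Total Δv = Δv₁ + Δv₂ = 919.6 m/s = 0.9196 km/s.

Δv_total ≈ 0.9196 km/s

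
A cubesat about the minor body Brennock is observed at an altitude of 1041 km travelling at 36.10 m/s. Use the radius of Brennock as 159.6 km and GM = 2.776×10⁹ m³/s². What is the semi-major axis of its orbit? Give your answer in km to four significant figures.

a ≈ 835.9 km

r = 159.6 + 1041 = 1200.6 km = 1.201×10⁶ m.
Vis-viva rearranged: 1/a = 2/r − v²/μ = 1.666×10⁻⁶ − 4.695×10⁻⁷ = 1.196×10⁻⁶ m⁻¹.
a = 8.359×10⁵ m = 835.86 km.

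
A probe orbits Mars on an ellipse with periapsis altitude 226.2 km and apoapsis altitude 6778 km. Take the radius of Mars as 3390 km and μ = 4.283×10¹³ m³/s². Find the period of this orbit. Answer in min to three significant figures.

r_p = 3390 + 226.2 = 3616.2 km = 3.6162×10⁶ m.
r_a = 3390 + 6778 = 10168 km = 1.0168×10⁷ m.
Semi-major axis a = (r_p + r_a)/2 = (3616.2 + 10168)/2 = 6892.1 km = 6.892×10⁶ m.
By Kepler's third law T = 2π√(a³/μ) = 2π × 2.765×10³ = 1.737×10⁴ s.
= 289.5 min.

T ≈ 290 min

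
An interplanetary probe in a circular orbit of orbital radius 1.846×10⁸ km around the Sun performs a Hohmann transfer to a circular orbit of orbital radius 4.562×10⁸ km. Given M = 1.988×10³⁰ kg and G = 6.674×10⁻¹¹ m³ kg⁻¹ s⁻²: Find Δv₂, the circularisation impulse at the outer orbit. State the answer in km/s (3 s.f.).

Δv ≈ 4.11 km/s

μ = GM = 6.674×10⁻¹¹ × 1.988×10³⁰ = 1.327×10²⁰ m³/s².
r₁ = 1.846×10⁸ km = 1.846×10¹¹ m.
r₂ = 4.562×10⁸ km = 4.562×10¹¹ m.
Transfer ellipse a_t = (r₁ + r₂)/2 = 3.204×10¹¹ m.
At r₁: circular v_c1 = √(μ/r₁) = 26810 m/s; transfer-perihelion v_p = √[μ(2/r₁ − 1/a_t)] = 31990 m/s.
At r₂: circular v_c2 = √(μ/r₂) = 17050 m/s; transfer-aphelion v_a = √[μ(2/r₂ − 1/a_t)] = 12940 m/s.
Δv₂ = v_c2 − v_a = 4109 m/s.
= 4.109 km/s.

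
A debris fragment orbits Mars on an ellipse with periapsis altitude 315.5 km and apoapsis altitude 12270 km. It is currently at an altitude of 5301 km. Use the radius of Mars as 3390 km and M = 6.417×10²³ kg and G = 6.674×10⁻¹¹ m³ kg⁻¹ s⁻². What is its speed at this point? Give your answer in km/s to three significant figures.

μ = GM = 6.674×10⁻¹¹ × 6.417×10²³ = 4.283×10¹³ m³/s².
r_p = 3390 + 315.5 = 3705.5 km = 3.7055×10⁶ m.
r_a = 3390 + 12270 = 15660 km = 1.5660×10⁷ m.
r = 3390 + 5301 = 8691.0 km = 8.691×10⁶ m.
Semi-major axis a = (r_p + r_a)/2 = 9682.8 km = 9.683×10⁶ m.
Vis-viva: v² = μ(2/r − 1/a) = 4.283×10¹³ × (2.301×10⁻⁷ − 1.033×10⁻⁷) = 5.432×10⁶ m²/s².
v = 2331 m/s = 2.331 km/s.

v ≈ 2.33 km/s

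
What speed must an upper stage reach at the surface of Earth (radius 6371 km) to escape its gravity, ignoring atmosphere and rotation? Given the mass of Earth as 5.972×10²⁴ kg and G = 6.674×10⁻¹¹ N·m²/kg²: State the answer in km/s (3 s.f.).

μ = GM = 6.674×10⁻¹¹ × 5.972×10²⁴ = 3.986×10¹⁴ m³/s².
r = R = 6.371×10⁶ m.
Escape speed v_esc = √(2μ/r) = √(2 × 3.986×10¹⁴ / 6.371×10⁶) = √(1.251×10⁸) = 11190 m/s.
= 11.19 km/s.

v_esc ≈ 11.2 km/s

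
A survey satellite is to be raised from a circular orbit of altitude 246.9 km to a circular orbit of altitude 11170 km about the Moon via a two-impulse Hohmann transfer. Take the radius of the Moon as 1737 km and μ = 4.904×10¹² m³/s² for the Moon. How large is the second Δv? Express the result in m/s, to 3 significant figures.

r₁ = 1737 + 246.9 = 1983.9 km = 1.9839×10⁶ m.
r₂ = 1737 + 11170 = 12907 km = 1.2907×10⁷ m.
Transfer ellipse a_t = (r₁ + r₂)/2 = 7.445×10⁶ m.
At r₁: circular v_c1 = √(μ/r₁) = 1572 m/s; transfer-perilune v_p = √[μ(2/r₁ − 1/a_t)] = 2070 m/s.
At r₂: circular v_c2 = √(μ/r₂) = 616.4 m/s; transfer-apolune v_a = √[μ(2/r₂ − 1/a_t)] = 318.2 m/s.
Δv₂ = v_c2 − v_a = 298.2 m/s.

Δv ≈ 298 m/s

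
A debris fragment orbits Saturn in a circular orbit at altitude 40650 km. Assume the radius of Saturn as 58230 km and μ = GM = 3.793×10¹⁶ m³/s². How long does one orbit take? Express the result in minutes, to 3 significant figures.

T ≈ 529 minutes

r = 58230 + 40650 = 98880 km = 9.8880×10⁷ m.
Kepler's third law: T = 2π√(r³/μ) = 2π√((9.888×10⁷)³ / 3.793×10¹⁶).
r³/μ = 2.549×10⁷ s², so T = 2π × 5.049×10³ = 3.172×10⁴ s.
Converting: 3.172×10⁴ s ÷ 60.00 = 528.7 minutes.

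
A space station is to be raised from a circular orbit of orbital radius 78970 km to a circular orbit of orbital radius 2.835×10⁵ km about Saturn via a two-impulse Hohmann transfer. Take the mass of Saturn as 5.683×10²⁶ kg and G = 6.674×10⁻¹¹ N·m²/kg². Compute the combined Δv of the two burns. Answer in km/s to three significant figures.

μ = GM = 6.674×10⁻¹¹ × 5.683×10²⁶ = 3.793×10¹⁶ m³/s².
r₁ = 78970 km = 7.897×10⁷ m.
r₂ = 2.835×10⁵ km = 2.835×10⁸ m.
Transfer ellipse a_t = (r₁ + r₂)/2 = 1.812×10⁸ m.
At r₁: circular v_c1 = √(μ/r₁) = 21920 m/s; transfer-perikrone v_p = √[μ(2/r₁ − 1/a_t)] = 27410 m/s.
Δv₁ = v_p − v_c1 = 5494 m/s.
At r₂: circular v_c2 = √(μ/r₂) = 11570 m/s; transfer-apokrone v_a = √[μ(2/r₂ − 1/a_t)] = 7635 m/s.
Δv₂ = v_c2 − v_a = 3931 m/s.
Total Δv = Δv₁ + Δv₂ = 9426 m/s = 9.426 km/s.

Δv_total ≈ 9.43 km/s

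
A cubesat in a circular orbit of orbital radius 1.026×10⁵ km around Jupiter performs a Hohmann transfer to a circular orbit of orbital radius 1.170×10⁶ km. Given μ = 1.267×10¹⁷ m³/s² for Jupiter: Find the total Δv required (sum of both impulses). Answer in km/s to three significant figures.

r₁ = 1.026×10⁵ km = 1.026×10⁸ m.
r₂ = 1.170×10⁶ km = 1.170×10⁹ m.
Transfer ellipse a_t = (r₁ + r₂)/2 = 6.363×10⁸ m.
At r₁: circular v_c1 = √(μ/r₁) = 35140 m/s; transfer-perijove v_p = √[μ(2/r₁ − 1/a_t)] = 47650 m/s.
Δv₁ = v_p − v_c1 = 12510 m/s.
At r₂: circular v_c2 = √(μ/r₂) = 10410 m/s; transfer-apojove v_a = √[μ(2/r₂ − 1/a_t)] = 4179 m/s.
Δv₂ = v_c2 − v_a = 6228 m/s.
Total Δv = Δv₁ + Δv₂ = 18740 m/s = 18.74 km/s.

Δv_total ≈ 18.7 km/s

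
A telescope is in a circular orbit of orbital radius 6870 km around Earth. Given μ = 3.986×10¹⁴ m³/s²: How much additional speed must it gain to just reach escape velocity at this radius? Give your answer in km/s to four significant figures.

r = 6870 km = 6.870×10⁶ m.
Circular speed v_c = √(μ/r) = 7617 m/s.
Escape speed v_esc = √(2μ/r) = √2 × v_c = 10770 m/s.
Δv = v_esc − v_c = 3155 m/s = 3.155 km/s.

Δv ≈ 3.155 km/s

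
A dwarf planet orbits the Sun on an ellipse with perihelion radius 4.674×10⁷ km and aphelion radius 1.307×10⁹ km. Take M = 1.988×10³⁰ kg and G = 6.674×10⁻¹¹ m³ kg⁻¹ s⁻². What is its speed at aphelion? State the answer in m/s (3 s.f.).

μ = GM = 6.674×10⁻¹¹ × 1.988×10³⁰ = 1.327×10²⁰ m³/s².
Semi-major axis a = (r_p + r_a)/2 = 6.7687×10⁸ km = 6.769×10¹¹ m.
Vis-viva: v² = μ(2/r − 1/a) = 1.327×10²⁰ × (1.530×10⁻¹² − 1.477×10⁻¹²) = 7.010×10⁶ m²/s².
v = 2648 m/s.

v ≈ 2650 m/s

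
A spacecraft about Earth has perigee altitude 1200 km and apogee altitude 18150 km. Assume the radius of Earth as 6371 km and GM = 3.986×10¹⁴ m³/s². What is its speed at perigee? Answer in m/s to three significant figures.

v ≈ 8970 m/s

r_p = 6371 + 1200 = 7571.0 km = 7.5710×10⁶ m.
r_a = 6371 + 18150 = 24521 km = 2.4521×10⁷ m.
Semi-major axis a = (r_p + r_a)/2 = 16046 km = 1.605×10⁷ m.
Vis-viva: v² = μ(2/r − 1/a) = 3.986×10¹⁴ × (2.642×10⁻⁷ − 6.232×10⁻⁸) = 8.046×10⁷ m²/s².
v = 8970 m/s.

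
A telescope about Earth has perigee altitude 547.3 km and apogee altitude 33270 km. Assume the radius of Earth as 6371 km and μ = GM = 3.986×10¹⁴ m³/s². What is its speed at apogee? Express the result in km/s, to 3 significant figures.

r_p = 6371 + 547.3 = 6918.3 km = 6.9183×10⁶ m.
r_a = 6371 + 33270 = 39641 km = 3.9641×10⁷ m.
Semi-major axis a = (r_p + r_a)/2 = 23280 km = 2.328×10⁷ m.
Vis-viva: v² = μ(2/r − 1/a) = 3.986×10¹⁴ × (5.045×10⁻⁸ − 4.296×10⁻⁸) = 2.988×10⁶ m²/s².
v = 1729 m/s = 1.729 km/s.

v ≈ 1.73 km/s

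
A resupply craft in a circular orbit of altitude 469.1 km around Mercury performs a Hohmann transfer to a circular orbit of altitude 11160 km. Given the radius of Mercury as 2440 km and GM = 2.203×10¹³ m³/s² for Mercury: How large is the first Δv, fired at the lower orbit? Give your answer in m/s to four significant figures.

Δv ≈ 780.4 m/s

r₁ = 2440 + 469.1 = 2909.1 km = 2.9091×10⁶ m.
r₂ = 2440 + 11160 = 13600 km = 1.3600×10⁷ m.
Transfer ellipse a_t = (r₁ + r₂)/2 = 8.255×10⁶ m.
At r₁: circular v_c1 = √(μ/r₁) = 2752 m/s; transfer-periherm v_p = √[μ(2/r₁ − 1/a_t)] = 3532 m/s.
Δv₁ = v_p − v_c1 = 780.4 m/s.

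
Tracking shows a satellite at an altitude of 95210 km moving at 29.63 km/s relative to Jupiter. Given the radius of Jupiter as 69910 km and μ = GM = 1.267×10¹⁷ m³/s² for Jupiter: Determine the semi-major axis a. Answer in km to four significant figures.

a ≈ 1.929×10⁵ km

r = 69910 + 95210 = 1.6512×10⁵ km = 1.651×10⁸ m.
Specific orbital energy ε = v²/2 − μ/r = (29630)²/2 − 1.267×10¹⁷/1.651×10⁸ = -3.284×10⁸ J/kg.
Since ε = −μ/(2a), a = −μ/(2ε) = 1.929×10⁸ m = 1.9293×10⁵ km.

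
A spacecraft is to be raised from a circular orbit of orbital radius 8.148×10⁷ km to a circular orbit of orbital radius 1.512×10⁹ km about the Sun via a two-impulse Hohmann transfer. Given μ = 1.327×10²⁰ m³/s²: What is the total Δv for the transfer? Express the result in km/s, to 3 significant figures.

r₁ = 8.148×10⁷ km = 8.148×10¹⁰ m.
r₂ = 1.512×10⁹ km = 1.512×10¹² m.
Transfer ellipse a_t = (r₁ + r₂)/2 = 7.967×10¹¹ m.
At r₁: circular v_c1 = √(μ/r₁) = 40360 m/s; transfer-perihelion v_p = √[μ(2/r₁ − 1/a_t)] = 55590 m/s.
Δv₁ = v_p − v_c1 = 15240 m/s.
At r₂: circular v_c2 = √(μ/r₂) = 9368 m/s; transfer-aphelion v_a = √[μ(2/r₂ − 1/a_t)] = 2996 m/s.
Δv₂ = v_c2 − v_a = 6372 m/s.
Total Δv = Δv₁ + Δv₂ = 21610 m/s = 21.61 km/s.

Δv_total ≈ 21.6 km/s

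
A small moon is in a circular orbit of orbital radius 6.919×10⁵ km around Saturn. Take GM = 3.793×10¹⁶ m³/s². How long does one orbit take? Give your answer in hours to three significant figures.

T ≈ 163 hours

r = 6.919×10⁵ km = 6.919×10⁸ m.
Kepler's third law: T = 2π√(r³/μ) = 2π√((6.919×10⁸)³ / 3.793×10¹⁶).
r³/μ = 8.733×10⁹ s², so T = 2π × 9.345×10⁴ = 5.872×10⁵ s.
Converting: 5.872×10⁵ s ÷ 3600 = 163.1 hours.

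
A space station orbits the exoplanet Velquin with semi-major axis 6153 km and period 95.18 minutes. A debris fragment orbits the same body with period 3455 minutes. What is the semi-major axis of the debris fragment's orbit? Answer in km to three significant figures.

a₂ ≈ 67500 km

Kepler's third law: a³ ∝ T², so a₂ = a₁ (T₂/T₁)^(2/3).
T₂/T₁ = 36.30, (T₂/T₁)^(2/3) = 10.96.
a₂ = 6153 × 10.96 = 67460 km.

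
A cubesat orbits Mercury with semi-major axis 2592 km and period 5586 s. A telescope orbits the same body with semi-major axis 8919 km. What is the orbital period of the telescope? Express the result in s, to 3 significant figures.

T₂ ≈ 35700 s

Kepler's third law: T² ∝ a³, so T₂ = T₁ (a₂/a₁)^(3/2).
a₂/a₁ = 3.441, (a₂/a₁)^(3/2) = 6.383.
T₂ = 5586 × 6.383 = 35660 s.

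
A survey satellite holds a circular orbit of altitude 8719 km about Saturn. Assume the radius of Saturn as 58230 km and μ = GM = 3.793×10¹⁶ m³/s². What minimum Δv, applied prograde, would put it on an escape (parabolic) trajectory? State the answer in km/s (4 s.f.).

Δv ≈ 9.859 km/s

r = 58230 + 8719 = 66949 km = 6.6949×10⁷ m.
Circular speed v_c = √(μ/r) = 23800 m/s.
Escape speed v_esc = √(2μ/r) = √2 × v_c = 33660 m/s.
Δv = v_esc − v_c = 9859 m/s = 9.859 km/s.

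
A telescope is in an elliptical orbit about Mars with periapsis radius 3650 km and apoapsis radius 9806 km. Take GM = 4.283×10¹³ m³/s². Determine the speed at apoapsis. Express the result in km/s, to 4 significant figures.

Semi-major axis a = (r_p + r_a)/2 = 6728.0 km = 6.728×10⁶ m.
Vis-viva: v² = μ(2/r − 1/a) = 4.283×10¹³ × (2.040×10⁻⁷ − 1.486×10⁻⁷) = 2.370×10⁶ m²/s².
v = 1539 m/s = 1.539 km/s.

v ≈ 1.539 km/s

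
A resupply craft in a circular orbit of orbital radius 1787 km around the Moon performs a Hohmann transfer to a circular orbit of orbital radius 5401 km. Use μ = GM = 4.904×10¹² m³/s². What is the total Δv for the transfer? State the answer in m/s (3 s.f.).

r₁ = 1787 km = 1.787×10⁶ m.
r₂ = 5401 km = 5.401×10⁶ m.
Transfer ellipse a_t = (r₁ + r₂)/2 = 3.594×10⁶ m.
At r₁: circular v_c1 = √(μ/r₁) = 1657 m/s; transfer-perilune v_p = √[μ(2/r₁ − 1/a_t)] = 2031 m/s.
Δv₁ = v_p − v_c1 = 374.2 m/s.
At r₂: circular v_c2 = √(μ/r₂) = 952.9 m/s; transfer-apolune v_a = √[μ(2/r₂ − 1/a_t)] = 671.9 m/s.
Δv₂ = v_c2 − v_a = 281.0 m/s.
Total Δv = Δv₁ + Δv₂ = 655.2 m/s.

Δv_total ≈ 655 m/s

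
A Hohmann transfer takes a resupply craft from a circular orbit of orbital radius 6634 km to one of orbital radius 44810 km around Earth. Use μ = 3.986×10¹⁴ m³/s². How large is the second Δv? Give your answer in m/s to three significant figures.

Δv ≈ 1470 m/s

r₁ = 6634 km = 6.634×10⁶ m.
r₂ = 44810 km = 4.481×10⁷ m.
Transfer ellipse a_t = (r₁ + r₂)/2 = 2.572×10⁷ m.
At r₁: circular v_c1 = √(μ/r₁) = 7751 m/s; transfer-perigee v_p = √[μ(2/r₁ − 1/a_t)] = 10230 m/s.
At r₂: circular v_c2 = √(μ/r₂) = 2983 m/s; transfer-apogee v_a = √[μ(2/r₂ − 1/a_t)] = 1515 m/s.
Δv₂ = v_c2 − v_a = 1468 m/s.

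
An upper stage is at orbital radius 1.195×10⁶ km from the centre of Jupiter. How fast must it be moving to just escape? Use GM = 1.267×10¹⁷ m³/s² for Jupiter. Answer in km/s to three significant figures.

v_esc ≈ 14.6 km/s

r = 1.195×10⁶ km = 1.195×10⁹ m.
Escape speed v_esc = √(2μ/r) = √(2 × 1.267×10¹⁷ / 1.195×10⁹) = √(2.121×10⁸) = 14560 m/s.
= 14.56 km/s.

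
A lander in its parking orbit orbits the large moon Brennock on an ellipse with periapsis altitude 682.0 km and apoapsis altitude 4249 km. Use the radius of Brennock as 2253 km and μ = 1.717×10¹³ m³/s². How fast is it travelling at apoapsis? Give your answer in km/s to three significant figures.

r_p = 2253 + 682.0 = 2935.0 km = 2.9350×10⁶ m.
r_a = 2253 + 4249 = 6502.0 km = 6.5020×10⁶ m.
Semi-major axis a = (r_p + r_a)/2 = 4718.5 km = 4.718×10⁶ m.
Vis-viva: v² = μ(2/r − 1/a) = 1.717×10¹³ × (3.076×10⁻⁷ − 2.119×10⁻⁷) = 1.643×10⁶ m²/s².
v = 1282 m/s = 1.282 km/s.

v ≈ 1.28 km/s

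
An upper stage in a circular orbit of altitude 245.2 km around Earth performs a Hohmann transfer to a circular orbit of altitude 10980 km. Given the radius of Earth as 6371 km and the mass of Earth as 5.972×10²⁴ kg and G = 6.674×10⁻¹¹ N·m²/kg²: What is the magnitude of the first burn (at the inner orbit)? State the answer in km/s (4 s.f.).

Δv ≈ 1.578 km/s

μ = GM = 6.674×10⁻¹¹ × 5.972×10²⁴ = 3.986×10¹⁴ m³/s².
r₁ = 6371 + 245.2 = 6616.2 km = 6.6162×10⁶ m.
r₂ = 6371 + 10980 = 17351 km = 1.7351×10⁷ m.
Transfer ellipse a_t = (r₁ + r₂)/2 = 1.198×10⁷ m.
At r₁: circular v_c1 = √(μ/r₁) = 7762 m/s; transfer-perigee v_p = √[μ(2/r₁ − 1/a_t)] = 9339 m/s.
Δv₁ = v_p − v_c1 = 1578 m/s.
= 1.578 km/s.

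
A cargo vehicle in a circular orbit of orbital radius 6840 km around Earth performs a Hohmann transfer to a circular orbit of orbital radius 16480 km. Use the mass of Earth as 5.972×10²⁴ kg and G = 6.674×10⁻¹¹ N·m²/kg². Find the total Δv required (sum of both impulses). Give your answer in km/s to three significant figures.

Δv_total ≈ 2.59 km/s

μ = GM = 6.674×10⁻¹¹ × 5.972×10²⁴ = 3.986×10¹⁴ m³/s².
r₁ = 6840 km = 6.840×10⁶ m.
r₂ = 16480 km = 1.648×10⁷ m.
Transfer ellipse a_t = (r₁ + r₂)/2 = 1.166×10⁷ m.
At r₁: circular v_c1 = √(μ/r₁) = 7634 m/s; transfer-perigee v_p = √[μ(2/r₁ − 1/a_t)] = 9075 m/s.
Δv₁ = v_p − v_c1 = 1442 m/s.
At r₂: circular v_c2 = √(μ/r₂) = 4918 m/s; transfer-apogee v_a = √[μ(2/r₂ − 1/a_t)] = 3767 m/s.
Δv₂ = v_c2 − v_a = 1151 m/s.
Total Δv = Δv₁ + Δv₂ = 2593 m/s = 2.593 km/s.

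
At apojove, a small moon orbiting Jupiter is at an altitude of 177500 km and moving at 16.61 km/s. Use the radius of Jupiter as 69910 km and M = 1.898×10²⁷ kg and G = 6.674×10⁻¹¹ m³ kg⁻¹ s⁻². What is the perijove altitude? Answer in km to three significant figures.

perijove altitude ≈ 21300 km

μ = GM = 6.674×10⁻¹¹ × 1.898×10²⁷ = 1.267×10¹⁷ m³/s².
r_a = 69910 + 177500 = 2.4741×10⁵ km = 2.474×10⁸ m.
Specific energy ε = v²/2 − μ/r = -3.740×10⁸ J/kg, so a = −μ/(2ε) = 1.693×10⁸ m.
The apsides satisfy r_p + r_a = 2a, so the perijove radius is 2a − r_a = 9.124×10⁷ m = 91243 km.
Perijove altitude = 91243 − 69910 = 21333 km.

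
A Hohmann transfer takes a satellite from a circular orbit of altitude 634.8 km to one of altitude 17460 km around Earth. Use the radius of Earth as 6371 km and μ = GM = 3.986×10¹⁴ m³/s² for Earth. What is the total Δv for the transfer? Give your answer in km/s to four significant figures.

Δv_total ≈ 3.168 km/s

r₁ = 6371 + 634.8 = 7005.8 km = 7.0058×10⁶ m.
r₂ = 6371 + 17460 = 23831 km = 2.3831×10⁷ m.
Transfer ellipse a_t = (r₁ + r₂)/2 = 1.542×10⁷ m.
At r₁: circular v_c1 = √(μ/r₁) = 7543 m/s; transfer-perigee v_p = √[μ(2/r₁ − 1/a_t)] = 9378 m/s.
Δv₁ = v_p − v_c1 = 1835 m/s.
At r₂: circular v_c2 = √(μ/r₂) = 4090 m/s; transfer-apogee v_a = √[μ(2/r₂ − 1/a_t)] = 2757 m/s.
Δv₂ = v_c2 − v_a = 1333 m/s.
Total Δv = Δv₁ + Δv₂ = 3168 m/s = 3.168 km/s.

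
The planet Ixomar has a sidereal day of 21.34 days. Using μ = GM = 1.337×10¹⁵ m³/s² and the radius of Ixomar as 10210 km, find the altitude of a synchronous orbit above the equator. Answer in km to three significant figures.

T = 21.34 days = 1.844×10⁶ s.
A synchronous orbit has period T, so by Kepler's third law a = (μT²/4π²)^(1/3).
μT²/4π² = 1.337×10¹⁵ × (1.844×10⁶)² / 39.48 = 1.151×10²⁶ m³.
a = 4.865×10⁸ m = 4.8648×10⁵ km.
Altitude h = a − R = 4.8648×10⁵ − 10210 = 4.7627×10⁵ km.

h_sync ≈ 4.76×10⁵ km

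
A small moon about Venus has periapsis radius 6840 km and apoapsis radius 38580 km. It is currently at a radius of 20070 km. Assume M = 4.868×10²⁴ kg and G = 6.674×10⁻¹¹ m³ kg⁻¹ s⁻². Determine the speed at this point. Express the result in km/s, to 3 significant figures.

v ≈ 4.25 km/s

μ = GM = 6.674×10⁻¹¹ × 4.868×10²⁴ = 3.249×10¹⁴ m³/s².
Semi-major axis a = (r_p + r_a)/2 = 22710 km = 2.271×10⁷ m.
Vis-viva: v² = μ(2/r − 1/a) = 3.249×10¹⁴ × (9.965×10⁻⁸ − 4.403×10⁻⁸) = 1.807×10⁷ m²/s².
v = 4251 m/s = 4.251 km/s.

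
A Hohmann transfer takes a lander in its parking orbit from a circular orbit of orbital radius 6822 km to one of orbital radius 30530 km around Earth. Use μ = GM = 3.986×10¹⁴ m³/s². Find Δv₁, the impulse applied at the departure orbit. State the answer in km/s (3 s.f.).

r₁ = 6822 km = 6.822×10⁶ m.
r₂ = 30530 km = 3.053×10⁷ m.
Transfer ellipse a_t = (r₁ + r₂)/2 = 1.868×10⁷ m.
At r₁: circular v_c1 = √(μ/r₁) = 7644 m/s; transfer-perigee v_p = √[μ(2/r₁ − 1/a_t)] = 9773 m/s.
Δv₁ = v_p − v_c1 = 2129 m/s.
= 2.129 km/s.

Δv ≈ 2.13 km/s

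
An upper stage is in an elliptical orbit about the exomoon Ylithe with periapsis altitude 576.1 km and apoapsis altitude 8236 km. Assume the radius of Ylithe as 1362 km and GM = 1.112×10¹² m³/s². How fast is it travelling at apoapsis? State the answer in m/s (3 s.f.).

v ≈ 197 m/s

r_p = 1362 + 576.1 = 1938.1 km = 1.9381×10⁶ m.
r_a = 1362 + 8236 = 9598.0 km = 9.5980×10⁶ m.
Semi-major axis a = (r_p + r_a)/2 = 5768.1 km = 5.768×10⁶ m.
Vis-viva: v² = μ(2/r − 1/a) = 1.112×10¹² × (2.084×10⁻⁷ − 1.734×10⁻⁷) = 3.893×10⁴ m²/s².
v = 197.3 m/s.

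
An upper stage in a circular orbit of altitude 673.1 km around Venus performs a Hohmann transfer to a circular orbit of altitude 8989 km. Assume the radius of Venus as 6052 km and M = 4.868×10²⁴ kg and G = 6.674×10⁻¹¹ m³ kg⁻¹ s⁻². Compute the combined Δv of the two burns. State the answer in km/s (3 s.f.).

μ = GM = 6.674×10⁻¹¹ × 4.868×10²⁴ = 3.249×10¹⁴ m³/s².
r₁ = 6052 + 673.1 = 6725.1 km = 6.7251×10⁶ m.
r₂ = 6052 + 8989 = 15041 km = 1.5041×10⁷ m.
Transfer ellipse a_t = (r₁ + r₂)/2 = 1.088×10⁷ m.
At r₁: circular v_c1 = √(μ/r₁) = 6951 m/s; transfer-periapsis v_p = √[μ(2/r₁ − 1/a_t)] = 8171 m/s.
Δv₁ = v_p − v_c1 = 1221 m/s.
At r₂: circular v_c2 = √(μ/r₂) = 4648 m/s; transfer-apoapsis v_a = √[μ(2/r₂ − 1/a_t)] = 3653 m/s.
Δv₂ = v_c2 − v_a = 994.2 m/s.
Total Δv = Δv₁ + Δv₂ = 2215 m/s = 2.215 km/s.

Δv_total ≈ 2.21 km/s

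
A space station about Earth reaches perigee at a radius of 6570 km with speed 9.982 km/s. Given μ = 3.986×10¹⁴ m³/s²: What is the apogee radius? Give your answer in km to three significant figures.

apogee radius ≈ 30200 km

r_p = 6.570×10⁶ m.
Specific energy ε = v²/2 − μ/r = -1.085×10⁷ J/kg, so a = −μ/(2ε) = 1.837×10⁷ m.
The apsides satisfy r_p + r_a = 2a, so the apogee radius is 2a − r_p = 3.017×10⁷ m = 30169 km.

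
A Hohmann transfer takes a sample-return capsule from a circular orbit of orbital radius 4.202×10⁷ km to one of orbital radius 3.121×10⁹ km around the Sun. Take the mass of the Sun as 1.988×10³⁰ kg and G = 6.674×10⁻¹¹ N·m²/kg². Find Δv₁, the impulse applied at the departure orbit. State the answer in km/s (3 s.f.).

Δv ≈ 22.7 km/s

μ = GM = 6.674×10⁻¹¹ × 1.988×10³⁰ = 1.327×10²⁰ m³/s².
r₁ = 4.202×10⁷ km = 4.202×10¹⁰ m.
r₂ = 3.121×10⁹ km = 3.121×10¹² m.
Transfer ellipse a_t = (r₁ + r₂)/2 = 1.582×10¹² m.
At r₁: circular v_c1 = √(μ/r₁) = 56190 m/s; transfer-perihelion v_p = √[μ(2/r₁ − 1/a_t)] = 78940 m/s.
Δv₁ = v_p − v_c1 = 22750 m/s.
= 22.75 km/s.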